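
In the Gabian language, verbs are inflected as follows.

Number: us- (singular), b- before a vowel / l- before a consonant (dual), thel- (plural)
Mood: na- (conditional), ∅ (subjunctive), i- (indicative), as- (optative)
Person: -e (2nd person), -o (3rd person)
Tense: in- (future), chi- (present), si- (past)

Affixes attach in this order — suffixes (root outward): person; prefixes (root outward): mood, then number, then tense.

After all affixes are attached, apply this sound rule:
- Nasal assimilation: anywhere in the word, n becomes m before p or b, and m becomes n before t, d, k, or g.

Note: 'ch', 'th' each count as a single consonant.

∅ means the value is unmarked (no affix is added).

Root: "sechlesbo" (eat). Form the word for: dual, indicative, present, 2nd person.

Attach person 2nd person -e → sechlesboe.
Attach mood indicative i- → isechlesboe.
Attach number dual b- (before vowel 'i') → bisechlesboe.
Attach tense present chi- → chibisechlesboe.
Nasal assimilation: no change.

chibisechlesboe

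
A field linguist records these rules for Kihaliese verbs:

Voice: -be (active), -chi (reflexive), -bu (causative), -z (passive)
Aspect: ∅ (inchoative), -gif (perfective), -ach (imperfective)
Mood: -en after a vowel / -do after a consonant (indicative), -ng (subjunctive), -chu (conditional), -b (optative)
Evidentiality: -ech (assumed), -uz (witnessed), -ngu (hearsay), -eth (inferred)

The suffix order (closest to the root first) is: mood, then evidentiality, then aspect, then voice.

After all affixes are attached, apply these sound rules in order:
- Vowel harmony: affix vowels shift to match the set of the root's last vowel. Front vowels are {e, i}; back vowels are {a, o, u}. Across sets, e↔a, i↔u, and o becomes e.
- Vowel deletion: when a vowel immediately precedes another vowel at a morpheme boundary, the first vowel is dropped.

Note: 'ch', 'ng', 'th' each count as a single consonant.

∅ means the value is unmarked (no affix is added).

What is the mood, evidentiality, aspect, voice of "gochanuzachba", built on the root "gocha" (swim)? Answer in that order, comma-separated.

indicative, witnessed, imperfective, active

Segment: gocha-en-uz-ach-be.
mood: -en/do → indicative.
evidentiality: -uz → witnessed.
aspect: -ach → imperfective.
voice: -be → active.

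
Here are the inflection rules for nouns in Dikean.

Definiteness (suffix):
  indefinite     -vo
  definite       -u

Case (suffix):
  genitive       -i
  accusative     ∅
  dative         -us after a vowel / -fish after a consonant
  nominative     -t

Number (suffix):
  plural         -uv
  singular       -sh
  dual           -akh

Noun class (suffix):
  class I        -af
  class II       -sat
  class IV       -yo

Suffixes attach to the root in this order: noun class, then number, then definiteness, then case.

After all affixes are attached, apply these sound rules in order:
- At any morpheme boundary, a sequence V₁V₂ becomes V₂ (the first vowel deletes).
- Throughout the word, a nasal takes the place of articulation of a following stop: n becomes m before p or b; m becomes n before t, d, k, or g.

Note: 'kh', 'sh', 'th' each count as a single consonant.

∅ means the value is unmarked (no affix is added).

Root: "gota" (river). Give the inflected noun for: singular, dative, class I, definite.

Attach noun class class I -af → gotaaf.
Attach number singular -sh → gotaafsh.
Attach definiteness definite -u → gotaafshu.
Attach case dative -us (after vowel 'u') → gotaafshuus.
Apply vowel deletion: gotaafshuus → gotafshus.
Nasal assimilation: no change.

gotafshus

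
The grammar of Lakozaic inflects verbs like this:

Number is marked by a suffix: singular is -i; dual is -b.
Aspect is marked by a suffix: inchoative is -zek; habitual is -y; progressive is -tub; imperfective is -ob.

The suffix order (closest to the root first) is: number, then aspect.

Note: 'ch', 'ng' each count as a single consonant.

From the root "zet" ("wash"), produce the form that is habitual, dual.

Attach number dual -b → zetb.
Attach aspect habitual -y → zetby.

zetby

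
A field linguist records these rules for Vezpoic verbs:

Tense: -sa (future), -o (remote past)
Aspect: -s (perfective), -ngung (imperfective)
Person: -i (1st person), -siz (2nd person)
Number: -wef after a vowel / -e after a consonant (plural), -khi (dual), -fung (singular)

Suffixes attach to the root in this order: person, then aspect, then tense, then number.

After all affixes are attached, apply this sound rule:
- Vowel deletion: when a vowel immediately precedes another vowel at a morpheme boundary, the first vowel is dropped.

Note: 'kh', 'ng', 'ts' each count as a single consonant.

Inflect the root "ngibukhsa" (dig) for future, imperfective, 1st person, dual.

Attach person 1st person -i → ngibukhsai.
Attach aspect imperfective -ngung → ngibukhsaingung.
Attach tense future -sa → ngibukhsaingungsa.
Attach number dual -khi → ngibukhsaingungsakhi.
Apply vowel deletion: ngibukhsaingungsakhi → ngibukhsingungsakhi.

ngibukhsingungsakhi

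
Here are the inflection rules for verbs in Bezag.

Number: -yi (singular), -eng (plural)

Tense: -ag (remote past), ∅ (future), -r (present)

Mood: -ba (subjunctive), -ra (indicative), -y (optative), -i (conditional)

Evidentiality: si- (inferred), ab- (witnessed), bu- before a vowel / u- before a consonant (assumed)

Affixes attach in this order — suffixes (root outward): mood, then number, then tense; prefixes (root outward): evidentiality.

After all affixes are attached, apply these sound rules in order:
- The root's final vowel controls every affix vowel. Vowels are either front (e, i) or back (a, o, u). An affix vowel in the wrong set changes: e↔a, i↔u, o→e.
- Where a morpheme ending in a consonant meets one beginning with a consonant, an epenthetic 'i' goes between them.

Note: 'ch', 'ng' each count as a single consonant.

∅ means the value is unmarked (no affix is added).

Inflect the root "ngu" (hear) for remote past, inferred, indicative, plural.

Attach mood indicative -ra → ngura.
Attach evidentiality inferred si- → singura.
Attach number plural -eng → singuraeng.
Attach tense remote past -ag → singuraengag.
Apply vowel harmony: singuraengag → sunguraangag.
Epenthesis: no change.

sunguraangag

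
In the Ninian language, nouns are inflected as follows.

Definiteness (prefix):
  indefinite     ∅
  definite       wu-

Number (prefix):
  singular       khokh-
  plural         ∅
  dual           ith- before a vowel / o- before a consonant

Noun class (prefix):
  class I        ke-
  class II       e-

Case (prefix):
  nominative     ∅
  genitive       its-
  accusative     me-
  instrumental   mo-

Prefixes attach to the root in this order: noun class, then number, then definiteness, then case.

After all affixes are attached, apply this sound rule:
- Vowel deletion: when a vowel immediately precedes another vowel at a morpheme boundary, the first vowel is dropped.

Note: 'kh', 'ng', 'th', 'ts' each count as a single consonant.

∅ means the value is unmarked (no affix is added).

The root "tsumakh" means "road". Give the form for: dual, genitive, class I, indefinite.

itsoketsumakh

Attach noun class class I ke- → ketsumakh.
Attach number dual o- (before consonant 'k') → oketsumakh.
definiteness = indefinite: zero marking, form stays oketsumakh.
Attach case genitive its- → itsoketsumakh.
Vowel deletion: no change.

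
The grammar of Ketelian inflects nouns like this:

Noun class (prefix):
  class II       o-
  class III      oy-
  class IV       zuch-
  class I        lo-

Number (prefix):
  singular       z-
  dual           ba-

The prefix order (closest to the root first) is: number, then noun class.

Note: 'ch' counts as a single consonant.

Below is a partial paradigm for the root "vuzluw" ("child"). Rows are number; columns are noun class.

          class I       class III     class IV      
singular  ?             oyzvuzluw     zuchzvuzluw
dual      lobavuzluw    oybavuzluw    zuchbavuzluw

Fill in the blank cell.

Attach number singular z- → zvuzluw.
Attach noun class class I lo- → lozvuzluw.

lozvuzluw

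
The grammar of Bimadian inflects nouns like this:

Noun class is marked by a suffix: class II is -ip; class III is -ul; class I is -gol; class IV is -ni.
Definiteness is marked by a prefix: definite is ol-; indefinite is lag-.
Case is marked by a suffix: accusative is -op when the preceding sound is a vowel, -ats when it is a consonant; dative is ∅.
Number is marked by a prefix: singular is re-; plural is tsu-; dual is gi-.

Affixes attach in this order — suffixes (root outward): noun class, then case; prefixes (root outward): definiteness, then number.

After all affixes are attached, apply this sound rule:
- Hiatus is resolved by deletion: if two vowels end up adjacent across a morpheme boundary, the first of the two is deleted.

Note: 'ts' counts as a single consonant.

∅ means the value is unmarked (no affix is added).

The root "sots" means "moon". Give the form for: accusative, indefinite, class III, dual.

Attach noun class class III -ul → sotsul.
Attach definiteness indefinite lag- → lagsotsul.
Attach number dual gi- → gilagsotsul.
Attach case accusative -ats (after consonant 'l') → gilagsotsulats.
Vowel deletion: no change.

gilagsotsulats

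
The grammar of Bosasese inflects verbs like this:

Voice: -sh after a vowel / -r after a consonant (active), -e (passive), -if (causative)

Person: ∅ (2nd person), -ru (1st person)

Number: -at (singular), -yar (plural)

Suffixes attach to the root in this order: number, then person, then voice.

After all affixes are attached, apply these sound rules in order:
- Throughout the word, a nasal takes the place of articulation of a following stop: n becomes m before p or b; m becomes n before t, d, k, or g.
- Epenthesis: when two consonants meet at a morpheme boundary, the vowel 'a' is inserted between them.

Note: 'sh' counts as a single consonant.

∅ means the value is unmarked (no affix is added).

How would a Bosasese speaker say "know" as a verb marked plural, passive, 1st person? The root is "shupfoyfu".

Attach number plural -yar → shupfoyfuyar.
Attach person 1st person -ru → shupfoyfuyarru.
Attach voice passive -e → shupfoyfuyarrue.
Nasal assimilation: no change.
Apply epenthesis: shupfoyfuyarrue → shupfoyfuyararue.

shupfoyfuyararue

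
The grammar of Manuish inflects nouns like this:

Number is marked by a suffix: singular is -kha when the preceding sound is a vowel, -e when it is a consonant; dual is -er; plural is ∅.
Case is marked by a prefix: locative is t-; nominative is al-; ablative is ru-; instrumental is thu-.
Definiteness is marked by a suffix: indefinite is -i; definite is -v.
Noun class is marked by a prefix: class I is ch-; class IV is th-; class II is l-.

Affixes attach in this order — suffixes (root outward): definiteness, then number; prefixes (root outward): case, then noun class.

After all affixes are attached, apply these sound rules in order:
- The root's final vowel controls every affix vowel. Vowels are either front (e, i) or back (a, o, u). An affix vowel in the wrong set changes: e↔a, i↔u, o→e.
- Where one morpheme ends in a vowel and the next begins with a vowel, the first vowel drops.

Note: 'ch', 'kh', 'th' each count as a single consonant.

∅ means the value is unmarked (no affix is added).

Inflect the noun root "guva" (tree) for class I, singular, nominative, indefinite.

chalguvukha

Attach case nominative al- → alguva.
Attach noun class class I ch- → chalguva.
Attach definiteness indefinite -i → chalguvai.
Attach number singular -kha (after vowel 'i') → chalguvaikha.
Apply vowel harmony: chalguvaikha → chalguvaukha.
Apply vowel deletion: chalguvaukha → chalguvukha.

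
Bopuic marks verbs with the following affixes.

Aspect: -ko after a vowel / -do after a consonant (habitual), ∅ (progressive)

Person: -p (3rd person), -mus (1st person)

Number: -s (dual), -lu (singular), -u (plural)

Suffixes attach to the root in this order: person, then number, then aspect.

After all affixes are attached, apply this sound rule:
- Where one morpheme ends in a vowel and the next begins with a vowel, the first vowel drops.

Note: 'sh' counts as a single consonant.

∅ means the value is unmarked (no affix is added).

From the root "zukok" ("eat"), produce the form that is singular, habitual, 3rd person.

Attach person 3rd person -p → zukokp.
Attach number singular -lu → zukokplu.
Attach aspect habitual -ko (after vowel 'u') → zukokpluko.
Vowel deletion: no change.

zukokpluko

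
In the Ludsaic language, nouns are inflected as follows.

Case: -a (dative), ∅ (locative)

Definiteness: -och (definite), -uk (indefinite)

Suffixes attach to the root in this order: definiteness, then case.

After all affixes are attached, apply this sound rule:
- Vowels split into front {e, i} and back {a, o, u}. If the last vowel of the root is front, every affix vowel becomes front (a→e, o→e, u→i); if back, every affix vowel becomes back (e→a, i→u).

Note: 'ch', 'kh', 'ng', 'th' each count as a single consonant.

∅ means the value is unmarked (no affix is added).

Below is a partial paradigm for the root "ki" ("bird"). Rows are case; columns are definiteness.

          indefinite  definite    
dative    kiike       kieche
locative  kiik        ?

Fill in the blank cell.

Attach definiteness definite -och → kioch.
case = locative: zero marking, form stays kioch.
Apply vowel harmony: kioch → kiech.

kiech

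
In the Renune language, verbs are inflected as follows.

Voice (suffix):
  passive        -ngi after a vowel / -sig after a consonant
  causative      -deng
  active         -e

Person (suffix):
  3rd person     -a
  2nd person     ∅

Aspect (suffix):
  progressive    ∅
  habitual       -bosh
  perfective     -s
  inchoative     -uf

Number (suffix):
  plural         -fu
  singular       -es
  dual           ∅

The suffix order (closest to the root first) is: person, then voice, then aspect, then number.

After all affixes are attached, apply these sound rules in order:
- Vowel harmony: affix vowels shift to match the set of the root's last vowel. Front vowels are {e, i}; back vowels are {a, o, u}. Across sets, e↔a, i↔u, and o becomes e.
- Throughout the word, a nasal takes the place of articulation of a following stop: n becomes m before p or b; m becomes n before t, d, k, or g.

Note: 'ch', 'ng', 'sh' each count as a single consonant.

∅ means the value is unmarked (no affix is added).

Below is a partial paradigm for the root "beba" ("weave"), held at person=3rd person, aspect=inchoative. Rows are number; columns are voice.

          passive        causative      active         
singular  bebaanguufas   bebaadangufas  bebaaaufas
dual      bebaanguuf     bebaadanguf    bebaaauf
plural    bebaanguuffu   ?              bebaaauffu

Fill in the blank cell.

bebaadanguffu

Attach person 3rd person -a → bebaa.
Attach voice causative -deng → bebaadeng.
Attach aspect inchoative -uf → bebaadenguf.
Attach number plural -fu → bebaadenguffu.
Apply vowel harmony: bebaadenguffu → bebaadanguffu.
Nasal assimilation: no change.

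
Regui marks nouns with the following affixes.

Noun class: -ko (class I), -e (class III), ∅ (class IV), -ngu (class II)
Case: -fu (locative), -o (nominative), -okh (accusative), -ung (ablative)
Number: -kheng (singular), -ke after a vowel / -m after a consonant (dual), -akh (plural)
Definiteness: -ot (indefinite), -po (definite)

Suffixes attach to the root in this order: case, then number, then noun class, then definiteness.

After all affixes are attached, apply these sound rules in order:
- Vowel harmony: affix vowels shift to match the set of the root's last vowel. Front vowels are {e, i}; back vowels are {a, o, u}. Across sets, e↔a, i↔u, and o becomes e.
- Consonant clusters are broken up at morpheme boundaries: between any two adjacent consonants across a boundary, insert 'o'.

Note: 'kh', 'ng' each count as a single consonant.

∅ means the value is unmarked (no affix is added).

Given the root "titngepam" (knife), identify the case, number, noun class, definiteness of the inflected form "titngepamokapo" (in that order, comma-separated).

nominative, dual, class IV, definite

Segment: titngepam-o-ke-po.
case: -o → nominative.
number: -ke/m → dual.
noun class: ∅ → class IV.
definiteness: -po → definite.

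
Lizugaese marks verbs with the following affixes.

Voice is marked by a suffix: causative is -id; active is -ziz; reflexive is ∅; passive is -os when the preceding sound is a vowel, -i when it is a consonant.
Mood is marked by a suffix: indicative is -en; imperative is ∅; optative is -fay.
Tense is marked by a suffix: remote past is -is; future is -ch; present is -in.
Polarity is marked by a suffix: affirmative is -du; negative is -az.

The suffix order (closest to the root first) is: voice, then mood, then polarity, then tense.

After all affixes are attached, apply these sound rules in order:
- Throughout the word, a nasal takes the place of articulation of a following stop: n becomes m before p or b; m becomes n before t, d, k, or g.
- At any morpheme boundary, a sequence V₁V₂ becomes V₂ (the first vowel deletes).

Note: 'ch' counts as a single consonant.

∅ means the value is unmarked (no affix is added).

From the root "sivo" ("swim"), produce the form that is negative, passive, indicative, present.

sivosenazin

Attach voice passive -os (after vowel 'o') → sivoos.
Attach mood indicative -en → sivoosen.
Attach polarity negative -az → sivoosenaz.
Attach tense present -in → sivoosenazin.
Nasal assimilation: no change.
Apply vowel deletion: sivoosenazin → sivosenazin.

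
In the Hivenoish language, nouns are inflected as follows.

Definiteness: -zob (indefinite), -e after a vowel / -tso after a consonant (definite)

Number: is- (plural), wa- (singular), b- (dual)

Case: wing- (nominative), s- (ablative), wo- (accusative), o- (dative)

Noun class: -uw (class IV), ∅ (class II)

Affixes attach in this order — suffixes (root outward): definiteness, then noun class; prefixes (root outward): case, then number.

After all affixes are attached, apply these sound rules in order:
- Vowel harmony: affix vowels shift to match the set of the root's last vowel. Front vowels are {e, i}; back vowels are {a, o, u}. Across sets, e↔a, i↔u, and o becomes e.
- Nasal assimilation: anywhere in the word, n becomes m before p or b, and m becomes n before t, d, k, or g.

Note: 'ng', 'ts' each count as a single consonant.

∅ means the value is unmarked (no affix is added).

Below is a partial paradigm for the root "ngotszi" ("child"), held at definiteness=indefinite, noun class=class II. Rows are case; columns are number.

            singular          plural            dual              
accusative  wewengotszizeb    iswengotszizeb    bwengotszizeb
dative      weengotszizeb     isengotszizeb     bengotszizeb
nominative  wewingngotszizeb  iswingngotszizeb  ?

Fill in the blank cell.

Attach case nominative wing- → wingngotszi.
Attach definiteness indefinite -zob → wingngotszizob.
Attach number dual b- → bwingngotszizob.
noun class = class II: zero marking, form stays bwingngotszizob.
Apply vowel harmony: bwingngotszizob → bwingngotszizeb.
Nasal assimilation: no change.

bwingngotszizeb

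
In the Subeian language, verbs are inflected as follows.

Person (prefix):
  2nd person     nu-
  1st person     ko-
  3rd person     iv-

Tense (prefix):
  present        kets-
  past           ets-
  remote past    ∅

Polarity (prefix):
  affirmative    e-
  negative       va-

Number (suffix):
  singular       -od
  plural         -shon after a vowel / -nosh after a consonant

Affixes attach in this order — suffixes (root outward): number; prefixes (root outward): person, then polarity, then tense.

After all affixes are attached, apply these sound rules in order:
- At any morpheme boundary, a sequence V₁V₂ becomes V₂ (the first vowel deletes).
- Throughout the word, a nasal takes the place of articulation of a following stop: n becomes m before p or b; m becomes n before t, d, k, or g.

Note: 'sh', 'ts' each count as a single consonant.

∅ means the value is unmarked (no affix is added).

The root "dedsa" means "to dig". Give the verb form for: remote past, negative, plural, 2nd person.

Attach number plural -shon (after vowel 'a') → dedsashon.
Attach person 2nd person nu- → nudedsashon.
Attach polarity negative va- → vanudedsashon.
tense = remote past: zero marking, form stays vanudedsashon.
Vowel deletion: no change.
Nasal assimilation: no change.

vanudedsashon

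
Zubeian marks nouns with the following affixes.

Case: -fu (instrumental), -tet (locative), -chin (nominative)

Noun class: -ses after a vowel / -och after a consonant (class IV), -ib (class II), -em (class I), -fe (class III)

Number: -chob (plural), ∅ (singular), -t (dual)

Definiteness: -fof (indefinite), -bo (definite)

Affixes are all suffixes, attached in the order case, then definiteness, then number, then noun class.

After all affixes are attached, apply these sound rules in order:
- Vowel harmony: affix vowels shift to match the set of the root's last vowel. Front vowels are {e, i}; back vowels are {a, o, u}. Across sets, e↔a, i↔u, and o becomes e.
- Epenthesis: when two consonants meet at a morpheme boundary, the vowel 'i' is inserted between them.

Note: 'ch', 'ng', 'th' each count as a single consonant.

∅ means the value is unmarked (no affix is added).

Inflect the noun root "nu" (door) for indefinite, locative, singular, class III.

Attach case locative -tet → nutet.
Attach definiteness indefinite -fof → nutetfof.
number = singular: zero marking, form stays nutetfof.
Attach noun class class III -fe → nutetfoffe.
Apply vowel harmony: nutetfoffe → nutatfoffa.
Apply epenthesis: nutatfoffa → nutatifofifa.

nutatifofifa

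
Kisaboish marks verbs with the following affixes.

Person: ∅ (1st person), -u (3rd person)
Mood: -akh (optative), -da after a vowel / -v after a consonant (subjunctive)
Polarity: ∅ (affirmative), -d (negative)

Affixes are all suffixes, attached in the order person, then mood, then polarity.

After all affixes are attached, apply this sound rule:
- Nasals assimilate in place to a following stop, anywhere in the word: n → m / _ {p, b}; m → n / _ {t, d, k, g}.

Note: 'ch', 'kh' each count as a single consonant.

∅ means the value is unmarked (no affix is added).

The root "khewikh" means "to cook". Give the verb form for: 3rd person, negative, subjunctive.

Attach person 3rd person -u → khewikhu.
Attach mood subjunctive -da (after vowel 'u') → khewikhuda.
Attach polarity negative -d → khewikhudad.
Nasal assimilation: no change.

khewikhudad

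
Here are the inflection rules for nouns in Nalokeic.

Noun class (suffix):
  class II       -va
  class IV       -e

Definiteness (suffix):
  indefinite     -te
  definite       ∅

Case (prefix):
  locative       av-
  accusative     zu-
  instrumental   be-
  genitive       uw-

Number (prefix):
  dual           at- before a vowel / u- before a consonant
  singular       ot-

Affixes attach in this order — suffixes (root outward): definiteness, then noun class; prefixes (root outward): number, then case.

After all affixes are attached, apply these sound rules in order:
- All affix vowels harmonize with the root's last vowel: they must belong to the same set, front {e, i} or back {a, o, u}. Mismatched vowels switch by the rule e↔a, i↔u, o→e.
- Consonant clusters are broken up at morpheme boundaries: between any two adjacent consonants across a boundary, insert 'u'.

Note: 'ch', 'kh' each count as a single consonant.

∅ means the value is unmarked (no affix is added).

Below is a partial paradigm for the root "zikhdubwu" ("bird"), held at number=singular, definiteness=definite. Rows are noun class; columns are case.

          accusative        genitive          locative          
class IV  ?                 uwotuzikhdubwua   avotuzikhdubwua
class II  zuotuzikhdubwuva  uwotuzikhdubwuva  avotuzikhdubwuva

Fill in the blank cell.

Attach number singular ot- → otzikhdubwu.
Attach case accusative zu- → zuotzikhdubwu.
definiteness = definite: zero marking, form stays zuotzikhdubwu.
Attach noun class class IV -e → zuotzikhdubwue.
Apply vowel harmony: zuotzikhdubwue → zuotzikhdubwua.
Apply epenthesis: zuotzikhdubwua → zuotuzikhdubwua.

zuotuzikhdubwua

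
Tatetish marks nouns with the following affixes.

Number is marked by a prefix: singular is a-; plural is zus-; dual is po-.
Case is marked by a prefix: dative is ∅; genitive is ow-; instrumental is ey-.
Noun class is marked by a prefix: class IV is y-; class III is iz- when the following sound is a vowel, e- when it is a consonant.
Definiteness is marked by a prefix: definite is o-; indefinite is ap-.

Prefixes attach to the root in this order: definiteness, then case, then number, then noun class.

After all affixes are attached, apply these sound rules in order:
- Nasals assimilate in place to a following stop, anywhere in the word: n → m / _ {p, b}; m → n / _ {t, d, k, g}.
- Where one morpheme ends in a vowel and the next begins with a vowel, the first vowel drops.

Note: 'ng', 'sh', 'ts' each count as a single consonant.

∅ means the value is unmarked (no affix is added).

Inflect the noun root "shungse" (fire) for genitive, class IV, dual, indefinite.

Attach definiteness indefinite ap- → apshungse.
Attach case genitive ow- → owapshungse.
Attach number dual po- → poowapshungse.
Attach noun class class IV y- → ypoowapshungse.
Nasal assimilation: no change.
Apply vowel deletion: ypoowapshungse → ypowapshungse.

ypowapshungse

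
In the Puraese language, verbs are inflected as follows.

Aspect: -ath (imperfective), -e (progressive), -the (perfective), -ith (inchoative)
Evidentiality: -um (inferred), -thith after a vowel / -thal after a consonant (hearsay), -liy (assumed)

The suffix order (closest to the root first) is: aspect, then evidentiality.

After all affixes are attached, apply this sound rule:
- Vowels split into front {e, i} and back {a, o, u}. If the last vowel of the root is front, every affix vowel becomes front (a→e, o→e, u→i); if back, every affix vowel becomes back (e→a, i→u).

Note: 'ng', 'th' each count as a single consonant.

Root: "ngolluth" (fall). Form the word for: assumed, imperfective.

Attach aspect imperfective -ath → ngolluthath.
Attach evidentiality assumed -liy → ngolluthathliy.
Apply vowel harmony: ngolluthathliy → ngolluthathluy.

ngolluthathluy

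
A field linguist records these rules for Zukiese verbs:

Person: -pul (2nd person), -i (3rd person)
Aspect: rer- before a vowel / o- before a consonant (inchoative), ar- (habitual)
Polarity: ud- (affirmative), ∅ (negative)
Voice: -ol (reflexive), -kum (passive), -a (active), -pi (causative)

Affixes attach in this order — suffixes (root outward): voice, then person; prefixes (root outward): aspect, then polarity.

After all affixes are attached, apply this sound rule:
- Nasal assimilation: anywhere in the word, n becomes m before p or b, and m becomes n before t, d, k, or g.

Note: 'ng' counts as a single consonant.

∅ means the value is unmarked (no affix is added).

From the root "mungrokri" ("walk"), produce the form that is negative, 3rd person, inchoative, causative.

Attach aspect inchoative o- (before consonant 'm') → omungrokri.
polarity = negative: zero marking, form stays omungrokri.
Attach voice causative -pi → omungrokripi.
Attach person 3rd person -i → omungrokripii.
Nasal assimilation: no change.

omungrokripii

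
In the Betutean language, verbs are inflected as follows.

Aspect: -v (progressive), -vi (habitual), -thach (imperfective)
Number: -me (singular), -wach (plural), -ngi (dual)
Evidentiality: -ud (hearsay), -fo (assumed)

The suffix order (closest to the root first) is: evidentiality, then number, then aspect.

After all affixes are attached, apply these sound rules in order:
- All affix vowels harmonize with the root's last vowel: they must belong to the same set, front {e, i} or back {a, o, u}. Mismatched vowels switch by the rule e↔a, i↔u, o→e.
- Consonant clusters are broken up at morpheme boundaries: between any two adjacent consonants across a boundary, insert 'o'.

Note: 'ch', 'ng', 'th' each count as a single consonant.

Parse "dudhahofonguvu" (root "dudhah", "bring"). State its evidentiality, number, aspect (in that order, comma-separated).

assumed, dual, habitual

Segment: dudhah-fo-ngi-vi.
evidentiality: -fo → assumed.
number: -ngi → dual.
aspect: -vi → habitual.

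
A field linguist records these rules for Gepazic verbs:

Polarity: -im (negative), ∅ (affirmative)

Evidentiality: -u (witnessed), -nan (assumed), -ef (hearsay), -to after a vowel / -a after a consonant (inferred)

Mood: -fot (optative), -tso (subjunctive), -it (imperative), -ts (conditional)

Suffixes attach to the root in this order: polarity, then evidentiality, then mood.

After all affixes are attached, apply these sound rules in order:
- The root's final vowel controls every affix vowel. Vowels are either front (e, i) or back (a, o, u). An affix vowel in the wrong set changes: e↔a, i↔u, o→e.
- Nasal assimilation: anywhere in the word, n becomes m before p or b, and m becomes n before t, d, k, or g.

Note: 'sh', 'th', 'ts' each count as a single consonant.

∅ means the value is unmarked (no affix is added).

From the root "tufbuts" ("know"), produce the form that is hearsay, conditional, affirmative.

tufbutsafts

polarity = affirmative: zero marking, form stays tufbuts.
Attach evidentiality hearsay -ef → tufbutsef.
Attach mood conditional -ts → tufbutsefts.
Apply vowel harmony: tufbutsefts → tufbutsafts.
Nasal assimilation: no change.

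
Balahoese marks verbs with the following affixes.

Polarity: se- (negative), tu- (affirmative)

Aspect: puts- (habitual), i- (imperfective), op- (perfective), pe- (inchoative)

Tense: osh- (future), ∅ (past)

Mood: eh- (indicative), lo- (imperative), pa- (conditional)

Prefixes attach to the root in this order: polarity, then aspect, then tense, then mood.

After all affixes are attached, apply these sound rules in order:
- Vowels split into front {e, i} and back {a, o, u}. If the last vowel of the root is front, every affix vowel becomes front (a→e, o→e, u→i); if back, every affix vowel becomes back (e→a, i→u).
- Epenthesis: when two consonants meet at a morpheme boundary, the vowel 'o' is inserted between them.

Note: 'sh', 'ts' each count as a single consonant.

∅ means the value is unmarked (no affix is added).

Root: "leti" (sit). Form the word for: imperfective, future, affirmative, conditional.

peeshitileti

Attach polarity affirmative tu- → tuleti.
Attach aspect imperfective i- → ituleti.
Attach tense future osh- → oshituleti.
Attach mood conditional pa- → paoshituleti.
Apply vowel harmony: paoshituleti → peeshitileti.
Epenthesis: no change.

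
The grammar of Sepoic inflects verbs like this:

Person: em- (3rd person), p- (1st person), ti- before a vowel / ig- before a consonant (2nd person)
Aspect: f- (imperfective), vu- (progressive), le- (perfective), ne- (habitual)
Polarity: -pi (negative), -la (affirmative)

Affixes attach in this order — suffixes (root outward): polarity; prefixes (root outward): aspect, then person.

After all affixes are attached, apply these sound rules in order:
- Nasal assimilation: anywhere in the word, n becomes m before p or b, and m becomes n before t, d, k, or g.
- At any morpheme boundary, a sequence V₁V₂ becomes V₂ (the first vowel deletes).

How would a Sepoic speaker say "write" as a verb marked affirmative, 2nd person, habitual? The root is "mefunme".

ignemefunmela

Attach aspect habitual ne- → nemefunme.
Attach person 2nd person ig- (before consonant 'n') → ignemefunme.
Attach polarity affirmative -la → ignemefunmela.
Nasal assimilation: no change.
Vowel deletion: no change.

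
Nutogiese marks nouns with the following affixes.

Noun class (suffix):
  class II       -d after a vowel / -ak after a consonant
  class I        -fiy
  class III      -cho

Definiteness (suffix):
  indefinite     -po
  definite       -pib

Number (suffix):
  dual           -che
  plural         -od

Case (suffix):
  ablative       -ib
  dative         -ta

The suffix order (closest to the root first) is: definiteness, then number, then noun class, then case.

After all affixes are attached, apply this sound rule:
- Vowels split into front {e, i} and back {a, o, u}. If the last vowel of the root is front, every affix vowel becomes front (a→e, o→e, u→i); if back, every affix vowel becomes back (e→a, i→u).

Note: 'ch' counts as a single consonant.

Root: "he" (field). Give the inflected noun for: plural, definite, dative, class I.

hepibedfiyte

Attach definiteness definite -pib → hepib.
Attach number plural -od → hepibod.
Attach noun class class I -fiy → hepibodfiy.
Attach case dative -ta → hepibodfiyta.
Apply vowel harmony: hepibodfiyta → hepibedfiyte.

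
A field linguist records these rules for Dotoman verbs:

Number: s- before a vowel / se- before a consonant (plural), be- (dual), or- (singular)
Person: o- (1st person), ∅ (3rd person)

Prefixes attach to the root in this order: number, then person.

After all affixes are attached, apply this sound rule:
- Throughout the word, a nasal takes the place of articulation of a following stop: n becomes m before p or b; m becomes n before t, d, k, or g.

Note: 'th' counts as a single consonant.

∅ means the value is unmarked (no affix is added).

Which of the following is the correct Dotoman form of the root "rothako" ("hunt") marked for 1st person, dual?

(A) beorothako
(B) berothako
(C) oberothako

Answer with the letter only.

C

Attach number dual be- → berothako.
Attach person 1st person o- → oberothako.
Nasal assimilation: no change.
So the correct form is oberothako, option (C).
(A) beorothako is wrong: it has the affixes in the wrong order.
(B) berothako is wrong: it uses 3rd person instead of 1st person for person.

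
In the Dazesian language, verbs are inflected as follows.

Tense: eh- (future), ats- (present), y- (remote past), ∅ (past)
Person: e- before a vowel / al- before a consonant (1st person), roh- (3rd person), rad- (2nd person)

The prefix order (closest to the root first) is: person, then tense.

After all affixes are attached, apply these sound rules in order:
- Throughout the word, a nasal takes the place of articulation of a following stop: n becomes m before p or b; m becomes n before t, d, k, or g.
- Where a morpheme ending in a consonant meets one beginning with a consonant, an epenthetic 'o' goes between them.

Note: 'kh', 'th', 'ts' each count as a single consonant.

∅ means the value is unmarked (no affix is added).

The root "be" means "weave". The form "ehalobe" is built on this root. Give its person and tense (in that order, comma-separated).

Segment: eh-al-be.
person: e/al- → 1st person.
tense: eh- → future.

1st person, future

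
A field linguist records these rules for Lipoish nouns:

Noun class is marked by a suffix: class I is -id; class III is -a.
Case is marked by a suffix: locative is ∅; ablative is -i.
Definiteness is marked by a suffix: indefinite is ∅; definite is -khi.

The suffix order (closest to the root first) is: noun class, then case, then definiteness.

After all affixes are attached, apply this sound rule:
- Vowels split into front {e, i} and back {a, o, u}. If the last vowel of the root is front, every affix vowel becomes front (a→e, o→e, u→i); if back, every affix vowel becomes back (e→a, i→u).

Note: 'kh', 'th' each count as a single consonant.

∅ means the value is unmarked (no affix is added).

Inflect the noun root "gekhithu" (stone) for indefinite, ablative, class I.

Attach noun class class I -id → gekhithuid.
Attach case ablative -i → gekhithuidi.
definiteness = indefinite: zero marking, form stays gekhithuidi.
Apply vowel harmony: gekhithuidi → gekhithuudu.

gekhithuudu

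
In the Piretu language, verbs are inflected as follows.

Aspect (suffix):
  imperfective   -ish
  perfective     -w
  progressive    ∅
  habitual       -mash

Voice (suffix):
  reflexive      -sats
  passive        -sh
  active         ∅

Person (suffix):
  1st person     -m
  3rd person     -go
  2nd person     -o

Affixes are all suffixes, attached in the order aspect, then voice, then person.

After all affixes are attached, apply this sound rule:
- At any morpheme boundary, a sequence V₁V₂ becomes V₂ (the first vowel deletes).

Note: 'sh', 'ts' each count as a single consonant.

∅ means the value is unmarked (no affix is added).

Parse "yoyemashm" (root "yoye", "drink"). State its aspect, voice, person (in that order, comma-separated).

Segment: yoye-mash-m.
aspect: -mash → habitual.
voice: ∅ → active.
person: -m → 1st person.

habitual, active, 1st person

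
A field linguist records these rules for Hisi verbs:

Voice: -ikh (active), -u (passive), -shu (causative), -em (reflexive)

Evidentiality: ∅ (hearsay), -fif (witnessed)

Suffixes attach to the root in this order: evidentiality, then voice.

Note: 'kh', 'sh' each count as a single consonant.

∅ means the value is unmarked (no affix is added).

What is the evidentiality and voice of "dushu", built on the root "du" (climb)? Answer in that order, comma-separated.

hearsay, causative

Segment: du-shu.
evidentiality: ∅ → hearsay.
voice: -shu → causative.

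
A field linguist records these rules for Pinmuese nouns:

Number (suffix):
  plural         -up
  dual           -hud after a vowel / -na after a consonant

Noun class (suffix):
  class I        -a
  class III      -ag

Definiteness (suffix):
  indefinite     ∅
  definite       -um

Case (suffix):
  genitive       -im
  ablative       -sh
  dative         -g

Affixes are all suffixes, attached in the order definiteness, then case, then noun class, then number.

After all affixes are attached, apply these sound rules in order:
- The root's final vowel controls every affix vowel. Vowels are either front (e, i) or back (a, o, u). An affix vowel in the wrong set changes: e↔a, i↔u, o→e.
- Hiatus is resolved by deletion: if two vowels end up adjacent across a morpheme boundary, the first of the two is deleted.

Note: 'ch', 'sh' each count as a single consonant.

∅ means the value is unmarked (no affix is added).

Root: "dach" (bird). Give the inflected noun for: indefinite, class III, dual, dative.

dachgagna

definiteness = indefinite: zero marking, form stays dach.
Attach case dative -g → dachg.
Attach noun class class III -ag → dachgag.
Attach number dual -na (after consonant 'g') → dachgagna.
Vowel harmony: no change.
Vowel deletion: no change.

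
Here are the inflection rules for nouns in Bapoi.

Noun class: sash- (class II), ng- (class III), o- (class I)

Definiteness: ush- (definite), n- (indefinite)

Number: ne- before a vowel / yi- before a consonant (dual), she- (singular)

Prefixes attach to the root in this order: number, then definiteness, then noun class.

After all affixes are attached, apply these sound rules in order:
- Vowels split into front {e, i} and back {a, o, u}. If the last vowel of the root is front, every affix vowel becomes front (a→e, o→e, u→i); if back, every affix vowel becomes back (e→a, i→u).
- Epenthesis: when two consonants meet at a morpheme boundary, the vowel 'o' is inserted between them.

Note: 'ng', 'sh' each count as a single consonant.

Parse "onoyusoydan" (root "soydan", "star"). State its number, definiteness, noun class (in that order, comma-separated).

Segment: o-n-yi-soydan.
number: ne/yi- → dual.
definiteness: n- → indefinite.
noun class: o- → class I.

dual, indefinite, class I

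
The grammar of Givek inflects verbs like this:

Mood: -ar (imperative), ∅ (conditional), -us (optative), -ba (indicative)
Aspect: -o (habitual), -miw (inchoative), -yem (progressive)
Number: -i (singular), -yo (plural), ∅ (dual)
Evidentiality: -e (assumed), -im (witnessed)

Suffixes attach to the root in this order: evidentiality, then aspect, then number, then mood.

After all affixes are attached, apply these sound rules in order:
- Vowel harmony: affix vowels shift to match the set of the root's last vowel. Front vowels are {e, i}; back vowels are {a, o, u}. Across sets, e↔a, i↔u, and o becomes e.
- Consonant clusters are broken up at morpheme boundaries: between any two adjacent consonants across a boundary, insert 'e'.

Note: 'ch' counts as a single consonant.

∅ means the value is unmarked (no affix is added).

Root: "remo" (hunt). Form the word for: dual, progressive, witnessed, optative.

remoumeyamus

Attach evidentiality witnessed -im → remoim.
Attach aspect progressive -yem → remoimyem.
number = dual: zero marking, form stays remoimyem.
Attach mood optative -us → remoimyemus.
Apply vowel harmony: remoimyemus → remoumyamus.
Apply epenthesis: remoumyamus → remoumeyamus.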